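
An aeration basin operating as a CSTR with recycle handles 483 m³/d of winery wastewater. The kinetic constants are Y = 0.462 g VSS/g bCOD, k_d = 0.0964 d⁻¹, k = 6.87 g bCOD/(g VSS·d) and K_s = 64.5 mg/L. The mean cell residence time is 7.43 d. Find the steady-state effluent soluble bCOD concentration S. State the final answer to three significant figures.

From the Monod/SRT balance for a CMAS, S = K_s·(1+k_d θ_c)/[θ_c·(Y k − k_d) − 1] = 64.5 × (1 + 0.0964 × 7.43) / [7.43 × (0.462 × 6.87 − 0.0964) − 1] = 110.7 / 21.87 = 5.063 mg/L.

S ≈ 5.06 mg/L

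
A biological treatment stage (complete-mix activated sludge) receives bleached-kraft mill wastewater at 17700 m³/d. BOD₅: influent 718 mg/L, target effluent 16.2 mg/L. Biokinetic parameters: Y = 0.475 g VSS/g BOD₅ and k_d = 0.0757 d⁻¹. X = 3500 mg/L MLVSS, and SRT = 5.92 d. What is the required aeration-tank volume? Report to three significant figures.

From the SRT design equation V = Y Q (S₀−S) θ_c / [X (1 + k_d θ_c)] = 0.475 × 17700 × (718 − 16.2) × 5.92 / [3500 × (1 + 0.0757 × 5.92)] = 3.49×10^7 / 5069 = 6892 m³.

V ≈ 6890 m³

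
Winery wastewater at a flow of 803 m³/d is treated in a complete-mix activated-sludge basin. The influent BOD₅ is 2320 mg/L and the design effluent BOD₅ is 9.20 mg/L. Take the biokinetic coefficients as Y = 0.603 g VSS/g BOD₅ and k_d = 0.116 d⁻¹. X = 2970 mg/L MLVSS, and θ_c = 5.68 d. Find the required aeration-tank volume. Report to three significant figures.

Steady-state biomass mass balance: V·X·(1 + k_d·θ_c) = Y·Q·(S₀ − S)·θ_c, so V = 0.603 × 803 × (2320 − 9.20) × 5.68 / [2970 × (1 + 0.116 × 5.68)] = 6.36×10^6 / 4927 = 1290 m³.

V ≈ 1290 m³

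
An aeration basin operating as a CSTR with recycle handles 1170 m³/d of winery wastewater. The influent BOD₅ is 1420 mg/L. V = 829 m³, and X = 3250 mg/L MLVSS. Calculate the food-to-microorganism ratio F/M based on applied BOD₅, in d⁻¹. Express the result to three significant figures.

F/M = applied load / biomass = Q·S₀/(V·X) = 1170 × 1420 / (829.0 × 3250) = 0.6166 d⁻¹.

F/M ≈ 0.617 d⁻¹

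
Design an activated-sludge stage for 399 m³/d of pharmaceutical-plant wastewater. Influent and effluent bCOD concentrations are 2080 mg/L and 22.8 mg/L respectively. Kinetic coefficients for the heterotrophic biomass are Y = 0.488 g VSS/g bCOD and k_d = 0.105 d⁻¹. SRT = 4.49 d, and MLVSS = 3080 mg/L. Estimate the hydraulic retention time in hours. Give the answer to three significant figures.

τ ≈ 23.9 h

Rearranging the biomass balance for a CMAS with decay, V = Y·Q·ΔS·θ_c / [X·(1+k_d θ_c)] = 0.488 × 399 × (2080 − 22.8) × 4.49 / [3080 × (1 + 0.105 × 4.49)] = 1.8×10^6 / 4532 = 396.8 m³.
Hydraulic retention time τ = V/Q = 396.8 / 399 = 0.9946 d = 23.87 h.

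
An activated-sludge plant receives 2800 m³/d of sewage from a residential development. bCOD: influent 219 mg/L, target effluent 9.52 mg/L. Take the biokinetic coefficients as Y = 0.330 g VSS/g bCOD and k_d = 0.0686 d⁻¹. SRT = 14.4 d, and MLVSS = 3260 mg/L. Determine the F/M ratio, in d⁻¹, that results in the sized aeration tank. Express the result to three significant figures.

Steady-state biomass mass balance: V·X·(1 + k_d·θ_c) = Y·Q·(S₀ − S)·θ_c, so V = 0.330 × 2800 × (219 − 9.52) × 14.4 / [3260 × (1 + 0.0686 × 14.4)] = 2.79×10^6 / 6480 = 430.1 m³.
F/M = Q·S₀ / (V·X) = 2800 × 219 / (430.1 × 3260) = 0.4373 g bCOD·(g VSS·d)⁻¹.

F/M ≈ 0.437 d⁻¹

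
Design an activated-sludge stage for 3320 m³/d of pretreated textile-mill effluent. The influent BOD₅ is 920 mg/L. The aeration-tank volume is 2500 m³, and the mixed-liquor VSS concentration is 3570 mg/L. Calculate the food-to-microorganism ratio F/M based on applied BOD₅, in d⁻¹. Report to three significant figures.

F/M = applied load / biomass = Q·S₀/(V·X) = 3320 × 920 / (2500 × 3570) = 0.3422 d⁻¹.

F/M ≈ 0.342 d⁻¹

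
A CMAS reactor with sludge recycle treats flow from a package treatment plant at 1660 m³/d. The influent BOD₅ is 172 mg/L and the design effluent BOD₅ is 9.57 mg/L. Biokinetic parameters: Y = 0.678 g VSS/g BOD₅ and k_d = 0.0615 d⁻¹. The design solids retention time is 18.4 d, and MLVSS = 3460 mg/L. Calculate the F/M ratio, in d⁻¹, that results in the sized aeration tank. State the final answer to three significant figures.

F/M ≈ 0.181 d⁻¹

Rearranging the biomass balance for a CMAS with decay, V = Y·Q·ΔS·θ_c / [X·(1+k_d θ_c)] = 0.678 × 1660 × (172 − 9.57) × 18.4 / [3460 × (1 + 0.0615 × 18.4)] = 3.36×10^6 / 7375 = 456.1 m³.
F/M = applied load / biomass = Q·S₀/(V·X) = 1660 × 172 / (456.1 × 3460) = 0.1809 d⁻¹.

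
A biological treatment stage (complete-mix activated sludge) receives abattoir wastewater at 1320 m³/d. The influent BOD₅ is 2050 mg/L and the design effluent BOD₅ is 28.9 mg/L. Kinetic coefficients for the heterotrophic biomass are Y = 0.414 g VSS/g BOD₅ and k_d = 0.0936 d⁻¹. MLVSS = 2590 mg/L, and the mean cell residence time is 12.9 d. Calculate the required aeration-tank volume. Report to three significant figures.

From the SRT design equation V = Y Q (S₀−S) θ_c / [X (1 + k_d θ_c)] = 0.414 × 1320 × (2050 − 28.9) × 12.9 / [2590 × (1 + 0.0936 × 12.9)] = 1.42×10^7 / 5717 = 2492 m³.

V ≈ 2490 m³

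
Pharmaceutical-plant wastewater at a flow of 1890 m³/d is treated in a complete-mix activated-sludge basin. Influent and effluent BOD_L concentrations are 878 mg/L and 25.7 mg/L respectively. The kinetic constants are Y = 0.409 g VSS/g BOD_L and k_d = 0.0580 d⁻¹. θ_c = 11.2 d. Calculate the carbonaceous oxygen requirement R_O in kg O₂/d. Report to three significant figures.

Y_obs = Y / (1 + k_d θ_c) = 0.409 / (1 + 0.0580 × 11.2) = 0.409 / 1.650 = 0.2479.
Q·(S₀ − S) = 1890 × (878 − 25.7) × 10⁻³ = 1611 kg/d removed.
P_X = Y_obs·Q·(S₀ − S) = 0.2479 × 1611 = 399.4 kg VSS/d.
Carbonaceous O₂ demand = substrate oxidised − cell-mass equivalent = 1611 − 1.42 × 399.4 = 1044 kg O₂/d.

R_O ≈ 1040 kg O₂/d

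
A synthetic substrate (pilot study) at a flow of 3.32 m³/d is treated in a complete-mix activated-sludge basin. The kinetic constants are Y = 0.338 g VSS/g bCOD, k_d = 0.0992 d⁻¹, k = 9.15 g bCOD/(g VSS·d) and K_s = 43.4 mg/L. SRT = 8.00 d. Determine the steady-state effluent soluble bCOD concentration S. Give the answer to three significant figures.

S ≈ 3.39 mg/L

From the Monod/SRT balance for a CMAS, S = K_s·(1+k_d θ_c)/[θ_c·(Y k − k_d) − 1] = 43.4 × (1 + 0.0992 × 8.00) / [8.00 × (0.338 × 9.15 − 0.0992) − 1] = 77.84 / 22.95 = 3.392 mg/L.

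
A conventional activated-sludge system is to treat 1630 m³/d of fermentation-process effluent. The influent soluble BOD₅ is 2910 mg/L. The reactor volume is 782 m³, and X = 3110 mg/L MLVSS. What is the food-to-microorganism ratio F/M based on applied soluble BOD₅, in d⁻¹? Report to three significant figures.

F/M = applied load / biomass = Q·S₀/(V·X) = 1630 × 2910 / (782.0 × 3110) = 1.950 d⁻¹.

F/M ≈ 1.95 d⁻¹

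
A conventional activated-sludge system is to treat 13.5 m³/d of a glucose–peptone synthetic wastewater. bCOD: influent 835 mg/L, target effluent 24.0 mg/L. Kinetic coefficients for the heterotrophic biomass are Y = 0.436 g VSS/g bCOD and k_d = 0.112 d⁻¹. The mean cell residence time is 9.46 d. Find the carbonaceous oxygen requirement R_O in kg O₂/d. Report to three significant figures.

R_O ≈ 7.66 kg O₂/d

Correct the yield for decay: Y_obs = Y/(1 + k_d θ_c) = 0.436 / (1 + 0.112 × 9.46) = 0.436 / 2.060 = 0.2117.
ΔS = 835 − 24.0 = 811.0 mg/L, so the substrate removal rate is 13.5 × 811.0/1000 = 10.95 kg bCOD/d.
Net sludge production P_X = 0.2117 × 10.95 = 2.318 kg VSS/d.
R_O = Q·(S₀ − S) − 1.42·P_X = 10.95 − 1.42 × 2.318 = 7.657 kg O₂/d.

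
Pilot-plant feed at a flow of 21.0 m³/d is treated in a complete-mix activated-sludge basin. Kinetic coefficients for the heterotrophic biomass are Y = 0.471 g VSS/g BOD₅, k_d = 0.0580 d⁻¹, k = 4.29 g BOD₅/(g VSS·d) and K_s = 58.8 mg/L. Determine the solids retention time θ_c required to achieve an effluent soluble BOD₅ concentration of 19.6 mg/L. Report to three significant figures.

Specific growth rate at S = 19.6 mg/L: μ = YkS/(K_s+S) = 0.471·4.29·19.6/(58.8+19.6) = 0.5051 d⁻¹.
θ_c = 1/(μ − k_d) = 1/(0.5051 − 0.0580) = 1/0.4471 = 2.236 d.

θ_c ≈ 2.24 d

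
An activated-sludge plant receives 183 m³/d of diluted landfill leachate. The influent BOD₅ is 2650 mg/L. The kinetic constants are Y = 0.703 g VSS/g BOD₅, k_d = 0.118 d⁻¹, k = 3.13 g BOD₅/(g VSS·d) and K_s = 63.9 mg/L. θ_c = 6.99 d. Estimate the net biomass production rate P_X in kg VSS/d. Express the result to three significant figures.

P_X ≈ 186 kg VSS/d

From the Monod/SRT balance for a CMAS, S = K_s·(1+k_d θ_c)/[θ_c·(Y k − k_d) − 1] = 63.9 × (1 + 0.118 × 6.99) / [6.99 × (0.703 × 3.13 − 0.118) − 1] = 116.6 / 13.56 = 8.602 mg/L.
Observed yield with endogenous decay: Y_obs = Y / (1 + k_d·θ_c) = 0.703 / (1 + 0.118 × 6.99) = 0.703 / 1.825 = 0.3852 g VSS/g BOD₅.
Substrate removed = Q·(S₀ − S) = 183 m³/d × (2650 − 8.60) g/m³ = 4.83×10^5 g/d = 483.4 kg/d.
Net biomass production P_X = Y_obs × Q·(S₀ − S) = 0.3852 × 483.4 = 186.2 kg VSS/d.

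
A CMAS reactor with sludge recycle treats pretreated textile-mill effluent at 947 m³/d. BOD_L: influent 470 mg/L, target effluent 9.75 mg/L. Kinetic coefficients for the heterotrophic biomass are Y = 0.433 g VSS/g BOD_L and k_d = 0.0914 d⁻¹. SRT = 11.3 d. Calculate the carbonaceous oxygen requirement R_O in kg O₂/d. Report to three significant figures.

R_O ≈ 304 kg O₂/d

The observed yield is Y_obs = Y/(1 + k_d·θ_c) = 0.433 / (1 + 0.0914 × 11.3) = 0.433 / 2.033 = 0.2130 g VSS per g BOD_L removed.
ΔS = 470 − 9.75 = 460.2 mg/L, so the substrate removal rate is 947 × 460.2/1000 = 435.9 kg BOD_L/d.
Net sludge production P_X = 0.2130 × 435.9 = 92.84 kg VSS/d.
Carbonaceous O₂ demand = substrate oxidised − cell-mass equivalent = 435.9 − 1.42 × 92.84 = 304.0 kg O₂/d.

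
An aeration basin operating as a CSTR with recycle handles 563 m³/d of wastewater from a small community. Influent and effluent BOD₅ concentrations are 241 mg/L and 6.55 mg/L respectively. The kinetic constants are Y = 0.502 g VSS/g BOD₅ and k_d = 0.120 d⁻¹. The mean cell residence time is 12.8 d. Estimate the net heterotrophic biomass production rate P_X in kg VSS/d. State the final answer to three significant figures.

The observed yield is Y_obs = Y/(1 + k_d·θ_c) = 0.502 / (1 + 0.120 × 12.8) = 0.502 / 2.536 = 0.1979 g VSS per g BOD₅ removed.
Mass of BOD₅ removed per day: Q(S₀ − S) = 563 × 234.4 g/m³ = 132.0 kg/d.
Biomass produced: P_X = Y_obs·Q·ΔS = 0.1979 × 132.0 ≈ 26.13 kg VSS/d.

P_X ≈ 26.1 kg VSS/d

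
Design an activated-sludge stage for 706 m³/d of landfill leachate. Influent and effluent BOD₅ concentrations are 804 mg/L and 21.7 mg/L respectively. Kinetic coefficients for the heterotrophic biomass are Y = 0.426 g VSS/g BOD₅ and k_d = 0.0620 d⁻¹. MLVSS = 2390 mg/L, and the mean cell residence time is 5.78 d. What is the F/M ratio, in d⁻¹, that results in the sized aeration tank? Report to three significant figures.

From the SRT design equation V = Y Q (S₀−S) θ_c / [X (1 + k_d θ_c)] = 0.426 × 706 × (804 − 21.7) × 5.78 / [2390 × (1 + 0.0620 × 5.78)] = 1.36×10^6 / 3246 = 418.9 m³.
F/M = applied load / biomass = Q·S₀/(V·X) = 706 × 804 / (418.9 × 2390) = 0.5670 d⁻¹.

F/M ≈ 0.567 d⁻¹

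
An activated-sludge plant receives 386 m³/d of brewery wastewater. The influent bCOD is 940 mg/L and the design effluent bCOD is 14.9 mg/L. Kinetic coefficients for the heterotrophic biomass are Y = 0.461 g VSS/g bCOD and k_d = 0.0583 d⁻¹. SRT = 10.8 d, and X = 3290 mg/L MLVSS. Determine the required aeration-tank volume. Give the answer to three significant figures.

V ≈ 332 m³

Rearranging the biomass balance for a CMAS with decay, V = Y·Q·ΔS·θ_c / [X·(1+k_d θ_c)] = 0.461 × 386 × (940 − 14.9) × 10.8 / [3290 × (1 + 0.0583 × 10.8)] = 1.78×10^6 / 5362 = 331.6 m³.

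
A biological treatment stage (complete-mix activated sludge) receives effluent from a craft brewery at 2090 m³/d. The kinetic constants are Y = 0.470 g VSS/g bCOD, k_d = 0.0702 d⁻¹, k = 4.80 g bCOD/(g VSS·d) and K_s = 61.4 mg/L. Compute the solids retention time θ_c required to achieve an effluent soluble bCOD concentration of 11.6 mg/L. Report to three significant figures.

θ_c ≈ 3.47 d

Specific growth rate at S = 11.6 mg/L: μ = YkS/(K_s+S) = 0.470·4.80·11.6/(61.4+11.6) = 0.3585 d⁻¹.
θ_c = 1/(μ − k_d) = 1/(0.3585 − 0.0702) = 1/0.2883 = 3.469 d.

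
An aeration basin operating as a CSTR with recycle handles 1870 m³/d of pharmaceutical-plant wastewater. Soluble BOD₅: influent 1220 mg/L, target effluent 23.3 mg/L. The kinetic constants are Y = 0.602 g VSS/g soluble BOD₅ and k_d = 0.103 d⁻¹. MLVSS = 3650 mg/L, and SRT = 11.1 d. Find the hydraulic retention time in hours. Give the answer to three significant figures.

τ ≈ 24.5 h

Steady-state biomass mass balance: V·X·(1 + k_d·θ_c) = Y·Q·(S₀ − S)·θ_c, so V = 0.602 × 1870 × (1220 − 23.3) × 11.1 / [3650 × (1 + 0.103 × 11.1)] = 1.5×10^7 / 7823 = 1911 m³.
τ = V/Q = 1911/1870 = 1.022 d, or 24.53 h.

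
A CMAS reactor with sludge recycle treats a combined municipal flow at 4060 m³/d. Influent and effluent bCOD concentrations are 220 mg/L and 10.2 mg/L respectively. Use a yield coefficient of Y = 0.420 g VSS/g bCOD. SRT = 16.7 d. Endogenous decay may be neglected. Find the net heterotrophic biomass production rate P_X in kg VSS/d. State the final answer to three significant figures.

No decay correction is needed, so Y_obs = Y = 0.420.
ΔS = 220 − 10.2 = 209.8 mg/L, so the substrate removal rate is 4060 × 209.8/1000 = 851.8 kg bCOD/d.
Biomass produced: P_X = Y_obs·Q·ΔS = 0.4200 × 851.8 ≈ 357.8 kg VSS/d.

P_X ≈ 358 kg VSS/d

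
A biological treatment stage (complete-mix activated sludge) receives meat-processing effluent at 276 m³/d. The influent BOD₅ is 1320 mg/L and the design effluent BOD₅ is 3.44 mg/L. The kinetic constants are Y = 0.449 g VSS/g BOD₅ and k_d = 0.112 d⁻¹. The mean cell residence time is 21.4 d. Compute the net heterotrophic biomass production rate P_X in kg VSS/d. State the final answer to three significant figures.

P_X ≈ 48.0 kg VSS/d

The observed yield is Y_obs = Y/(1 + k_d·θ_c) = 0.449 / (1 + 0.112 × 21.4) = 0.449 / 3.397 = 0.1322 g VSS per g BOD₅ removed.
Mass of BOD₅ removed per day: Q(S₀ − S) = 276 × 1317 g/m³ = 363.4 kg/d.
Net biomass production P_X = Y_obs × Q·(S₀ − S) = 0.1322 × 363.4 = 48.03 kg VSS/d.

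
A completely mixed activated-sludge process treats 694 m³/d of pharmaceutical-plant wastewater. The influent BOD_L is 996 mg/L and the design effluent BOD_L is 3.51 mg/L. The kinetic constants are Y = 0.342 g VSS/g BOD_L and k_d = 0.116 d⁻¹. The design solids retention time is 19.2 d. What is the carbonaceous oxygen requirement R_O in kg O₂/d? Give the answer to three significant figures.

Observed yield with endogenous decay: Y_obs = Y / (1 + k_d·θ_c) = 0.342 / (1 + 0.116 × 19.2) = 0.342 / 3.227 = 0.1060 g VSS/g BOD_L.
Substrate removed = Q·(S₀ − S) = 694 m³/d × (996 − 3.51) g/m³ = 6.89×10^5 g/d = 688.8 kg/d.
Net sludge production P_X = 0.1060 × 688.8 = 72.99 kg VSS/d.
Carbonaceous O₂ demand = substrate oxidised − cell-mass equivalent = 688.8 − 1.42 × 72.99 = 585.1 kg O₂/d.

R_O ≈ 585 kg O₂/d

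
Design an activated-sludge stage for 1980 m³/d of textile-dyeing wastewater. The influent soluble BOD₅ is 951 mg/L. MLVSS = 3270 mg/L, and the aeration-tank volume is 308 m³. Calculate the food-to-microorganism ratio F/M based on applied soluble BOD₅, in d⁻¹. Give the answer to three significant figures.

F/M = applied load / biomass = Q·S₀/(V·X) = 1980 × 951 / (308.0 × 3270) = 1.870 d⁻¹.

F/M ≈ 1.87 d⁻¹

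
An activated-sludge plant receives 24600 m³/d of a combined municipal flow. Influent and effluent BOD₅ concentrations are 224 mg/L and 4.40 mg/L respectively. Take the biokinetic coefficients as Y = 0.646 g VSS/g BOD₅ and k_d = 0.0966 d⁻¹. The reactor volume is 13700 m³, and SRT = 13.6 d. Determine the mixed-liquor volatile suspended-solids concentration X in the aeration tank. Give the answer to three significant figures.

X ≈ 1500 mg/L

From V·X·(1 + k_d·θ_c) = Y·Q·(S₀ − S)·θ_c: X = 0.646 × 24600 × (224 − 4.40) × 13.6 / [13700 × (1 + 0.0966 × 13.6)] = 1497 mg/L.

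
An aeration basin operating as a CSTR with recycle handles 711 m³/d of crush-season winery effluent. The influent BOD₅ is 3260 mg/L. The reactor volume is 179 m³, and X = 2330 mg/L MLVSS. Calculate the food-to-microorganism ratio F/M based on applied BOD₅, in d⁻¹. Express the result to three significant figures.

F/M = Q·S₀ / (V·X) = 711 × 3260 / (179.0 × 2330) = 5.557 g BOD₅·(g VSS·d)⁻¹.

F/M ≈ 5.56 d⁻¹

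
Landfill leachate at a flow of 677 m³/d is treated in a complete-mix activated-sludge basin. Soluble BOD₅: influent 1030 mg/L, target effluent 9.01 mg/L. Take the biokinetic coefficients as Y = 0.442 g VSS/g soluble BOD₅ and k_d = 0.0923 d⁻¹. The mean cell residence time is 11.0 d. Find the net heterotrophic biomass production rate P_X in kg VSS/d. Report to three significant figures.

P_X ≈ 152 kg VSS/d

Correct the yield for decay: Y_obs = Y/(1 + k_d θ_c) = 0.442 / (1 + 0.0923 × 11.0) = 0.442 / 2.015 = 0.2193.
Mass of soluble BOD₅ removed per day: Q(S₀ − S) = 677 × 1021 g/m³ = 691.2 kg/d.
P_X = Y_obs · Q(S₀ − S) = 0.2193 × 691.2 = 151.6 kg VSS/d.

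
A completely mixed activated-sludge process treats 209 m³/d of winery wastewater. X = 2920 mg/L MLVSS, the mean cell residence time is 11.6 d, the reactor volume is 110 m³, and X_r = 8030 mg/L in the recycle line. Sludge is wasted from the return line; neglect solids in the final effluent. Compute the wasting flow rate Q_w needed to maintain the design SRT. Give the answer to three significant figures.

θ_c = V·X/(Q_w·X_r) when wasting from the recycle, so Q_w = V·X/(θ_c·X_r) = 110.0 × 2920 / (11.6 × 8030) = 3.448 m³/d.

Q_w ≈ 3.45 m³/d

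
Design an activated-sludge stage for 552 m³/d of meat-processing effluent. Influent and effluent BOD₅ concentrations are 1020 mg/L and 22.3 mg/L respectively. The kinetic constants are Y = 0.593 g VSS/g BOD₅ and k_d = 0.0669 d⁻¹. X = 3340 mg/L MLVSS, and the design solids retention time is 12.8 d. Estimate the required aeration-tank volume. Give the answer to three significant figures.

Rearranging the biomass balance for a CMAS with decay, V = Y·Q·ΔS·θ_c / [X·(1+k_d θ_c)] = 0.593 × 552 × (1020 − 22.3) × 12.8 / [3340 × (1 + 0.0669 × 12.8)] = 4.18×10^6 / 6200 = 674.2 m³.

V ≈ 674 m³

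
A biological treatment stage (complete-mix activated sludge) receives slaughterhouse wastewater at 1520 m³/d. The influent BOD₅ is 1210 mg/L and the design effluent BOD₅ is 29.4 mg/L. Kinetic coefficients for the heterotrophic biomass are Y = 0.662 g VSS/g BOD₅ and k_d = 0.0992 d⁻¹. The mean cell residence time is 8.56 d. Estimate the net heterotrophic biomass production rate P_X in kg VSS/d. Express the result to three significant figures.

The observed yield is Y_obs = Y/(1 + k_d·θ_c) = 0.662 / (1 + 0.0992 × 8.56) = 0.662 / 1.849 = 0.3580 g VSS per g BOD₅ removed.
Substrate removed = Q·(S₀ − S) = 1520 m³/d × (1210 − 29.4) g/m³ = 1.79×10^6 g/d = 1795 kg/d.
So the net sludge growth is P_X = 0.3580 × 1795 = 642.4 kg VSS/d.

P_X ≈ 642 kg VSS/d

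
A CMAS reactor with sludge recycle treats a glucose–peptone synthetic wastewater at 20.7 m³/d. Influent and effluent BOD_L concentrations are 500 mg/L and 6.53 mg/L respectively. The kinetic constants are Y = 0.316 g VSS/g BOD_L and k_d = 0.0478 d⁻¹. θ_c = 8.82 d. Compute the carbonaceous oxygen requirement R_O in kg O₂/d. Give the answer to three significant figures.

R_O ≈ 6.99 kg O₂/d

Observed yield with endogenous decay: Y_obs = Y / (1 + k_d·θ_c) = 0.316 / (1 + 0.0478 × 8.82) = 0.316 / 1.422 = 0.2223 g VSS/g BOD_L.
ΔS = 500 − 6.53 = 493.5 mg/L, so the substrate removal rate is 20.7 × 493.5/1000 = 10.21 kg BOD_L/d.
Net sludge production P_X = 0.2223 × 10.21 = 2.271 kg VSS/d.
R_O = Q·ΔS − 1.42 P_X = 10.21 − 3.224 = 6.991 kg O₂/d.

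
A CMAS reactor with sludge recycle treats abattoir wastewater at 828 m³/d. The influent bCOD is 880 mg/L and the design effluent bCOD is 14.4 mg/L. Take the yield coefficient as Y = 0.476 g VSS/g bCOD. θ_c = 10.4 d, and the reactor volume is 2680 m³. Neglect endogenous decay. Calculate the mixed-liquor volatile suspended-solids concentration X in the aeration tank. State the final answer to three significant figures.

From V·X = Y·Q·(S₀ − S)·θ_c (decay neglected): X = 0.476 × 828 × (880 − 14.4) × 10.4 / 2680 = 1324 mg/L.

X ≈ 1320 mg/L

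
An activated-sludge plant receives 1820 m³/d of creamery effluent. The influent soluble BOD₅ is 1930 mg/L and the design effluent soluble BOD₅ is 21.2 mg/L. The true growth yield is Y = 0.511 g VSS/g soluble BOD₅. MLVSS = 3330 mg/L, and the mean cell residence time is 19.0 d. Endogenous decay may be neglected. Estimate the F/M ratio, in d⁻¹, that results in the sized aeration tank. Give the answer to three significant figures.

F/M ≈ 0.104 d⁻¹

Biomass mass balance (decay neglected): V·X = Y·Q·(S₀ − S)·θ_c, so V = 0.511 × 1820 × (1930 − 21.2) × 19.0 / 3330 = 10129 m³.
Food-to-microorganism ratio F/M = Q S₀ / (V X) = 1820 × 1930 / (10129 × 3330) = 0.1041 d⁻¹.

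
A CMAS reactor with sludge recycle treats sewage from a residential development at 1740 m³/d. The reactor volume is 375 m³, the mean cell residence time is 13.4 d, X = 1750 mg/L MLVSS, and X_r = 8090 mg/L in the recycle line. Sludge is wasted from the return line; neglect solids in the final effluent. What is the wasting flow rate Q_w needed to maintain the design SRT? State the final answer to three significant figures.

Q_w ≈ 6.05 m³/d

Q_w = (V·X)/(θ_c X_r) = 375.0 × 1750 / (13.4 × 8090) = 6.054 m³/d.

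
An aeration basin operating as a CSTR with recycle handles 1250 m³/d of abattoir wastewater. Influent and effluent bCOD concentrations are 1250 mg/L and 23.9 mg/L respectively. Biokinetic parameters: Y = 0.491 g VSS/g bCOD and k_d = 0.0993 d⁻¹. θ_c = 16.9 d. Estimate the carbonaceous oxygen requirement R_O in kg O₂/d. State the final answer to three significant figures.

The observed yield is Y_obs = Y/(1 + k_d·θ_c) = 0.491 / (1 + 0.0993 × 16.9) = 0.491 / 2.678 = 0.1833 g VSS per g bCOD removed.
Substrate removed = Q·(S₀ − S) = 1250 m³/d × (1250 − 23.9) g/m³ = 1.53×10^6 g/d = 1533 kg/d.
Net sludge production P_X = 0.1833 × 1533 = 281.0 kg VSS/d.
Carbonaceous O₂ demand = substrate oxidised − cell-mass equivalent = 1533 − 1.42 × 281.0 = 1134 kg O₂/d.

R_O ≈ 1130 kg O₂/d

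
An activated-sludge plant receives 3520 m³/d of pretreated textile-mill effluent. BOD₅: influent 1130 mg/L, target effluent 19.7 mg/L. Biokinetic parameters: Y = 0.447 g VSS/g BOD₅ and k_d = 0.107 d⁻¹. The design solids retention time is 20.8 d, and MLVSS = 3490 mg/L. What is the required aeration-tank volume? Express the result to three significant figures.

V ≈ 3230 m³

Steady-state biomass mass balance: V·X·(1 + k_d·θ_c) = Y·Q·(S₀ − S)·θ_c, so V = 0.447 × 3520 × (1130 − 19.7) × 20.8 / [3490 × (1 + 0.107 × 20.8)] = 3.63×10^7 / 11257 = 3228 m³.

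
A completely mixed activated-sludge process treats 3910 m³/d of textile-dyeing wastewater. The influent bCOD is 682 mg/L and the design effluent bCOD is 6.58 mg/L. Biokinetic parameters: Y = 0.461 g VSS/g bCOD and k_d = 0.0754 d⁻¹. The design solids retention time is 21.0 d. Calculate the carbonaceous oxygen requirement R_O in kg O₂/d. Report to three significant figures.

R_O ≈ 1970 kg O₂/d

Y_obs = Y / (1 + k_d θ_c) = 0.461 / (1 + 0.0754 × 21.0) = 0.461 / 2.583 = 0.1784.
Q·(S₀ − S) = 3910 × (682 − 6.58) × 10⁻³ = 2641 kg/d removed.
Net sludge production P_X = 0.1784 × 2641 = 471.3 kg VSS/d.
Carbonaceous O₂ demand = substrate oxidised − cell-mass equivalent = 2641 − 1.42 × 471.3 = 1972 kg O₂/d.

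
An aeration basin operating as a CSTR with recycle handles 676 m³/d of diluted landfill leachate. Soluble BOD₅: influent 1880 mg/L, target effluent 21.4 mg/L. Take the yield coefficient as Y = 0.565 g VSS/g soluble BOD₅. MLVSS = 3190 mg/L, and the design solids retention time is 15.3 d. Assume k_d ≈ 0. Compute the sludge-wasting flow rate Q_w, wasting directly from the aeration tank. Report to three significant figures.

V·X = Y·Q·ΔS·θ_c gives V = 0.565 × 676 × (1880 − 21.4) × 15.3 / 3190 = 3405 m³.
For wasting at MLVSS concentration, Q_w = V/θ_c = 3405/15.3 = 222.5 m³/d.

Q_w ≈ 223 m³/d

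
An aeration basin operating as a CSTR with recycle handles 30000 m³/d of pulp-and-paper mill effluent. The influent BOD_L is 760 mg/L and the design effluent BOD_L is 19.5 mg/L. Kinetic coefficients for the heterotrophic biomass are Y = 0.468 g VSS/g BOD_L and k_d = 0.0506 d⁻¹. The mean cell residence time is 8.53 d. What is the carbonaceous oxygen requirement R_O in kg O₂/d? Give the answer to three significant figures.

R_O ≈ 11900 kg O₂/d

The observed yield is Y_obs = Y/(1 + k_d·θ_c) = 0.468 / (1 + 0.0506 × 8.53) = 0.468 / 1.432 = 0.3269 g VSS per g BOD_L removed.
Mass of BOD_L removed per day: Q(S₀ − S) = 30000 × 740.5 g/m³ = 22215 kg/d.
Net sludge production P_X = 0.3269 × 22215 = 7262 kg VSS/d.
R_O = Q·ΔS − 1.42 P_X = 22215 − 10312 = 11903 kg O₂/d.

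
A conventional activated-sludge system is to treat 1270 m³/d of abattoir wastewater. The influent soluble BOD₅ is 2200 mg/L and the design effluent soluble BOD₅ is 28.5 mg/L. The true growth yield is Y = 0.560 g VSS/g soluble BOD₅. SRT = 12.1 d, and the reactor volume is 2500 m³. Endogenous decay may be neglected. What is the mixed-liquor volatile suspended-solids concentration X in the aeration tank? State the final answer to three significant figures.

X ≈ 7470 mg/L

From V·X = Y·Q·(S₀ − S)·θ_c (decay neglected): X = 0.560 × 1270 × (2200 − 28.5) × 12.1 / 2500 = 7475 mg/L.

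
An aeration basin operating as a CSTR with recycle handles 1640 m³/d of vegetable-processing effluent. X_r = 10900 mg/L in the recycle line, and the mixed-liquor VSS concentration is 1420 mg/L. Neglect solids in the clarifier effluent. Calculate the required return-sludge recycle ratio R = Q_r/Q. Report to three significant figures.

Solids balance on the clarifier gives (1+R)X = R·X_r, so R = X/(X_r − X) = 1420 / (10900 − 1420) = 0.1498.

R ≈ 0.150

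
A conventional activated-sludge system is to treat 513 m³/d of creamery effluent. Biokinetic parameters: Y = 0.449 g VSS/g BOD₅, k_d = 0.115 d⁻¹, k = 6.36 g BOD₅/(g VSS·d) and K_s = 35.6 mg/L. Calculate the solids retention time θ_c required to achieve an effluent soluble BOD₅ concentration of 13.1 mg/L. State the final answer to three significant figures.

θ_c ≈ 1.53 d

Specific growth rate at S = 13.1 mg/L: μ = YkS/(K_s+S) = 0.449·6.36·13.1/(35.6+13.1) = 0.7681 d⁻¹.
1/θ_c = 0.7681 − 0.115 = 0.6531 d⁻¹, so θ_c = 1.531 d.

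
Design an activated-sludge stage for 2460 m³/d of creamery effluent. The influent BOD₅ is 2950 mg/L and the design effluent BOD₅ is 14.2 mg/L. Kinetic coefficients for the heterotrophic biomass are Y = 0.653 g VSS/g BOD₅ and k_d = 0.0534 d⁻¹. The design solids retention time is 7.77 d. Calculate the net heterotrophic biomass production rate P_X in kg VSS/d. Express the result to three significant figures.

P_X ≈ 3330 kg VSS/d

Y_obs = Y / (1 + k_d θ_c) = 0.653 / (1 + 0.0534 × 7.77) = 0.653 / 1.415 = 0.4615.
Substrate removed = Q·(S₀ − S) = 2460 m³/d × (2950 − 14.2) g/m³ = 7.22×10^6 g/d = 7222 kg/d.
P_X = Y_obs · Q(S₀ − S) = 0.4615 × 7222 = 3333 kg VSS/d.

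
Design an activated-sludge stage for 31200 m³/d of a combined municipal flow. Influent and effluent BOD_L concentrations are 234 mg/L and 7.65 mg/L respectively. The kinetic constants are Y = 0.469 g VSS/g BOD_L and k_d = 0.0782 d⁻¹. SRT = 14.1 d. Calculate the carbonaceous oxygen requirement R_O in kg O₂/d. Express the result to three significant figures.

R_O ≈ 4830 kg O₂/d

Y_obs = Y / (1 + k_d θ_c) = 0.469 / (1 + 0.0782 × 14.1) = 0.469 / 2.103 = 0.2231.
Mass of BOD_L removed per day: Q(S₀ − S) = 31200 × 226.3 g/m³ = 7062 kg/d.
Net sludge production P_X = 0.2231 × 7062 = 1575 kg VSS/d.
Carbonaceous O₂ demand = substrate oxidised − cell-mass equivalent = 7062 − 1.42 × 1575 = 4825 kg O₂/d.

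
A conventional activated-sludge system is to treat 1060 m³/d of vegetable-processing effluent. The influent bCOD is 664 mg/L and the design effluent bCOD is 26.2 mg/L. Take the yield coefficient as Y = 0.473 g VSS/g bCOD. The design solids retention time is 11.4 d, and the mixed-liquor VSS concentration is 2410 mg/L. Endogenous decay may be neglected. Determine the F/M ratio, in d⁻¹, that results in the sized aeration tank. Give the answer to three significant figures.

F/M ≈ 0.193 d⁻¹

Biomass mass balance (decay neglected): V·X = Y·Q·(S₀ − S)·θ_c, so V = 0.473 × 1060 × (664 − 26.2) × 11.4 / 2410 = 1513 m³.
F/M = applied load / biomass = Q·S₀/(V·X) = 1060 × 664 / (1513 × 2410) = 0.1931 d⁻¹.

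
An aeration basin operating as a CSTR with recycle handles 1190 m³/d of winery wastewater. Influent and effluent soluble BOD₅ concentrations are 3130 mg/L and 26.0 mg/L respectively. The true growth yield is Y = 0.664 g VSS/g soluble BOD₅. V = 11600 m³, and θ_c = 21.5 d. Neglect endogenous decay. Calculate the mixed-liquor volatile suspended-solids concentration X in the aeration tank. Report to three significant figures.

X = Y·Q·ΔS·θ_c / V = 0.664 × 1190 × (3130 − 26.0) × 21.5 / 11600 = 4546 mg/L.

X ≈ 4550 mg/L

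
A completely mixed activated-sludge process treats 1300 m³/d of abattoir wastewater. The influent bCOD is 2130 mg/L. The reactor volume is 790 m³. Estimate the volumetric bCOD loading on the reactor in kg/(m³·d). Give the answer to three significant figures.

L_v = Q S₀ / V = 1300 × 2130 × 10⁻³ / 790.0 = 3.505 kg/(m³·d).

L_v ≈ 3.51 kg bCOD/(m³·d)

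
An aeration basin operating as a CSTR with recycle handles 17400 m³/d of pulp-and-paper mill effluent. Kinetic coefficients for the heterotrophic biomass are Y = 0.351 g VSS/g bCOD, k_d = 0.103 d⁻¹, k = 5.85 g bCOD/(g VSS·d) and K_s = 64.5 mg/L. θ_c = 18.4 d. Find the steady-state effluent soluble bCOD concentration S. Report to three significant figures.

From the Monod/SRT balance for a CMAS, S = K_s·(1+k_d θ_c)/[θ_c·(Y k − k_d) − 1] = 64.5 × (1 + 0.103 × 18.4) / [18.4 × (0.351 × 5.85 − 0.103) − 1] = 186.7 / 34.89 = 5.353 mg/L.

S ≈ 5.35 mg/L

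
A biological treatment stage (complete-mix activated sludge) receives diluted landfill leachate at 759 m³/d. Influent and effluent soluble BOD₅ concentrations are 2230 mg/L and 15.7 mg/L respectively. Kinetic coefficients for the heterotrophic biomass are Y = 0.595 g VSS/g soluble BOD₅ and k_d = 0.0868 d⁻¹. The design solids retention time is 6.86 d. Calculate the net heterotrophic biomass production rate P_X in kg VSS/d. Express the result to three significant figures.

P_X ≈ 627 kg VSS/d

Correct the yield for decay: Y_obs = Y/(1 + k_d θ_c) = 0.595 / (1 + 0.0868 × 6.86) = 0.595 / 1.595 = 0.3729.
Mass of soluble BOD₅ removed per day: Q(S₀ − S) = 759 × 2214 g/m³ = 1681 kg/d.
So the net sludge growth is P_X = 0.3729 × 1681 = 626.8 kg VSS/d.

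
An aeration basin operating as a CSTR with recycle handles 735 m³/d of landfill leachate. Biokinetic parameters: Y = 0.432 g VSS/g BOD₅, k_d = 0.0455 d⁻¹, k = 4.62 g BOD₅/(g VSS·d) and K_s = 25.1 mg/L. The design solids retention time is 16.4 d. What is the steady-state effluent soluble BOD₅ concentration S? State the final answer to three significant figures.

Effluent substrate depends only on kinetics and SRT: S = K_s(1 + k_d θ_c) / [θ_c(Yk − k_d) − 1] = 25.1 × (1 + 0.0455 × 16.4) / [16.4 × (0.432 × 4.62 − 0.0455) − 1] = 43.83 / 30.99 = 1.415 mg/L.

S ≈ 1.41 mg/L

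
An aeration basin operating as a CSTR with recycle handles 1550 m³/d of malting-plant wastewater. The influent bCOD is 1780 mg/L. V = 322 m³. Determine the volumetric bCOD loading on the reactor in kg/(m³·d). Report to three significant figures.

L_v ≈ 8.57 kg bCOD/(m³·d)

Volumetric loading L_v = Q·S₀ / V = 1550 × 1780 g/m³ / 322.0 m³ = 8568 g/(m³·d) = 8.568 kg bCOD/(m³·d).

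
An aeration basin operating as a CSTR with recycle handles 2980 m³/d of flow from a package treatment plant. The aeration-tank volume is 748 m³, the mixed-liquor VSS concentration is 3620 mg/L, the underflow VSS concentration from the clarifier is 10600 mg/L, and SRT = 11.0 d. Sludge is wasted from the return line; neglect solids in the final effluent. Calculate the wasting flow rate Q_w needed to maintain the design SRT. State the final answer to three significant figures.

Wasting from the return line (neglecting effluent solids): Q_w = V·X / (θ_c·X_r) = 748.0 × 3620 / (11.0 × 10600) = 23.22 m³/d.

Q_w ≈ 23.2 m³/d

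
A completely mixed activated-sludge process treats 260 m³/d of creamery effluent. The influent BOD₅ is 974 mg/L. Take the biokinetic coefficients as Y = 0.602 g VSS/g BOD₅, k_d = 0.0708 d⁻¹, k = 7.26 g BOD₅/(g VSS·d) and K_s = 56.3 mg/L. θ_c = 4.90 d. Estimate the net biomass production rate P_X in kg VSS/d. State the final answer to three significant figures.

Effluent substrate depends only on kinetics and SRT: S = K_s(1 + k_d θ_c) / [θ_c(Yk − k_d) − 1] = 56.3 × (1 + 0.0708 × 4.90) / [4.90 × (0.602 × 7.26 − 0.0708) − 1] = 75.83 / 20.07 = 3.779 mg/L.
Y_obs = Y / (1 + k_d θ_c) = 0.602 / (1 + 0.0708 × 4.90) = 0.602 / 1.347 = 0.4469.
Mass of BOD₅ removed per day: Q(S₀ − S) = 260 × 970.2 g/m³ = 252.3 kg/d.
So the net sludge growth is P_X = 0.4469 × 252.3 = 112.7 kg VSS/d.

P_X ≈ 113 kg VSS/d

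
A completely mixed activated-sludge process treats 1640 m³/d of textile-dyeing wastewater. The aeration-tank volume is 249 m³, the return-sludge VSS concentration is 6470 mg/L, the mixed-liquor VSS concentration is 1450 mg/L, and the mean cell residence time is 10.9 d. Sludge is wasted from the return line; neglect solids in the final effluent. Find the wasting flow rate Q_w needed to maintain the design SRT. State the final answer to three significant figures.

Q_w = (V·X)/(θ_c X_r) = 249.0 × 1450 / (10.9 × 6470) = 5.120 m³/d.

Q_w ≈ 5.12 m³/d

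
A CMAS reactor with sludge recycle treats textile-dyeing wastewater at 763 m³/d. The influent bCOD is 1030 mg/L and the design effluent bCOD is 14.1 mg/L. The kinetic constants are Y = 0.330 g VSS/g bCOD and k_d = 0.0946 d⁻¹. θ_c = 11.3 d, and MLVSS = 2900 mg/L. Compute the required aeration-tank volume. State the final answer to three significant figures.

Rearranging the biomass balance for a CMAS with decay, V = Y·Q·ΔS·θ_c / [X·(1+k_d θ_c)] = 0.330 × 763 × (1030 − 14.1) × 11.3 / [2900 × (1 + 0.0946 × 11.3)] = 2.89×10^6 / 6000 = 481.7 m³.

V ≈ 482 m³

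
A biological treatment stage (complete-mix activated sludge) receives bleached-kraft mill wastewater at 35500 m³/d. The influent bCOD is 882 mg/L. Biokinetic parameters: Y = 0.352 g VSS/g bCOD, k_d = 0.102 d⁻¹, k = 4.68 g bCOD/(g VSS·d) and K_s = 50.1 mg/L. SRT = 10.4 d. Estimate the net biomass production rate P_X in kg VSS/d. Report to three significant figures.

P_X ≈ 5310 kg VSS/d

Effluent substrate depends only on kinetics and SRT: S = K_s(1 + k_d θ_c) / [θ_c(Yk − k_d) − 1] = 50.1 × (1 + 0.102 × 10.4) / [10.4 × (0.352 × 4.68 − 0.102) − 1] = 103.2 / 15.07 = 6.850 mg/L.
Correct the yield for decay: Y_obs = Y/(1 + k_d θ_c) = 0.352 / (1 + 0.102 × 10.4) = 0.352 / 2.061 = 0.1708.
ΔS = 882 − 6.85 = 875.1 mg/L, so the substrate removal rate is 35500 × 875.1/1000 = 31068 kg bCOD/d.
P_X = Y_obs · Q(S₀ − S) = 0.1708 × 31068 = 5307 kg VSS/d.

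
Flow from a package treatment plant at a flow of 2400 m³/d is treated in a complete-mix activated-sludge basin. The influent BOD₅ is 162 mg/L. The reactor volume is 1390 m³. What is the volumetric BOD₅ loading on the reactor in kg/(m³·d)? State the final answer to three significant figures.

L_v ≈ 0.280 kg BOD₅/(m³·d)

Applied BOD₅ load per unit volume = Q·S₀/V = (2400 × 162/1000)/1390 = 0.2797 kg BOD₅·m⁻³·d⁻¹.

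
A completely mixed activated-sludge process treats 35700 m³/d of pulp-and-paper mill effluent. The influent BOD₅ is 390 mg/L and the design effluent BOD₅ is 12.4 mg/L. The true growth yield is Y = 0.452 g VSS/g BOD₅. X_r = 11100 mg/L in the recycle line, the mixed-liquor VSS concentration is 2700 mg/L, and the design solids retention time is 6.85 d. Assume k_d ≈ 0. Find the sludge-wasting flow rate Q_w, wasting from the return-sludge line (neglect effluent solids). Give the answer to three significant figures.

V·X = Y·Q·ΔS·θ_c gives V = 0.452 × 35700 × (390 − 12.4) × 6.85 / 2700 = 15458 m³.
θ_c = V·X/(Q_w·X_r) when wasting from the recycle, so Q_w = V·X/(θ_c·X_r) = 15458 × 2700 / (6.85 × 11100) = 548.9 m³/d.

Q_w ≈ 549 m³/d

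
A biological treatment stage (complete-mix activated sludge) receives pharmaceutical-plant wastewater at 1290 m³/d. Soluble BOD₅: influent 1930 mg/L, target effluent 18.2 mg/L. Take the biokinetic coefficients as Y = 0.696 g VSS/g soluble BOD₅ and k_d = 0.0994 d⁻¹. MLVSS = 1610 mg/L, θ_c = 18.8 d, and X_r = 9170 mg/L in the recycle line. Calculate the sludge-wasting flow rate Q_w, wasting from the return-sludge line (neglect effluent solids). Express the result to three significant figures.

Q_w ≈ 65.3 m³/d

Rearranging the biomass balance for a CMAS with decay, V = Y·Q·ΔS·θ_c / [X·(1+k_d θ_c)] = 0.696 × 1290 × (1930 − 18.2) × 18.8 / [1610 × (1 + 0.0994 × 18.8)] = 3.23×10^7 / 4619 = 6987 m³.
θ_c = V·X/(Q_w·X_r) when wasting from the recycle, so Q_w = V·X/(θ_c·X_r) = 6987 × 1610 / (18.8 × 9170) = 65.25 m³/d.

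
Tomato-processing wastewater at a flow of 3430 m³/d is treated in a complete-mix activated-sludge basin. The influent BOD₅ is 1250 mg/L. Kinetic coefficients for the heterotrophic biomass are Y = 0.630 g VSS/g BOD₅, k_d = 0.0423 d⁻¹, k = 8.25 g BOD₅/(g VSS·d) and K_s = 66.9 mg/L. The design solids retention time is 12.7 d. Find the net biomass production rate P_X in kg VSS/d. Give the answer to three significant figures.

From the Monod/SRT balance for a CMAS, S = K_s·(1+k_d θ_c)/[θ_c·(Y k − k_d) − 1] = 66.9 × (1 + 0.0423 × 12.7) / [12.7 × (0.630 × 8.25 − 0.0423) − 1] = 102.8 / 64.47 = 1.595 mg/L.
The observed yield is Y_obs = Y/(1 + k_d·θ_c) = 0.630 / (1 + 0.0423 × 12.7) = 0.630 / 1.537 = 0.4098 g VSS per g BOD₅ removed.
Substrate removed = Q·(S₀ − S) = 3430 m³/d × (1250 − 1.60) g/m³ = 4.28×10^6 g/d = 4282 kg/d.
Biomass produced: P_X = Y_obs·Q·ΔS = 0.4098 × 4282 ≈ 1755 kg VSS/d.

P_X ≈ 1750 kg VSS/d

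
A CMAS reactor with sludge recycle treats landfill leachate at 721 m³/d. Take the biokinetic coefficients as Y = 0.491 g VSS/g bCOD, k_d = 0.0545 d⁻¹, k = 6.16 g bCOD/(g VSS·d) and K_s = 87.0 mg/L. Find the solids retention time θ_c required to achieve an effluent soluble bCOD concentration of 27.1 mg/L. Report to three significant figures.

θ_c ≈ 1.51 d

At the target effluent, Y k S/(K_s+S) = 0.491×6.16×27.1/114.1 = 0.7184 d⁻¹.
θ_c = 1/(μ − k_d) = 1/(0.7184 − 0.0545) = 1/0.6639 = 1.506 d.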